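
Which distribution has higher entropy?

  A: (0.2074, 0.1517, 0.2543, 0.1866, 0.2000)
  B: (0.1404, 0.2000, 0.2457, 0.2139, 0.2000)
A

Both distributions are close to uniform, making this a harder comparison.

H(A) = 2.3021 bits
H(B) = 2.2999 bits

The distribution closer to uniform has higher entropy.
Answer: A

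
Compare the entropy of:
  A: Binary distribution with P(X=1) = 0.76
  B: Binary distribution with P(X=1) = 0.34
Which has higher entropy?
B

For binary distributions, entropy is maximized at p=0.5 and decreases as p moves toward 0 or 1.

H(A) = H(0.76) = 0.7950 bits
H(B) = H(0.34) = 0.9248 bits

Distribution B (p=0.34) is closer to uniform (p=0.5), so it has higher entropy.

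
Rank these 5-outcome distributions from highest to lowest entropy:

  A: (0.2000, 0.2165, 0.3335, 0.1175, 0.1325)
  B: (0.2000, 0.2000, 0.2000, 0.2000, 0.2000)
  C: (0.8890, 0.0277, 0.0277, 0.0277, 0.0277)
B > A > C

Key insight: Entropy is maximized by uniform distributions and minimized by concentrated distributions.

- Uniform distributions have maximum entropy log₂(5) = 2.3219 bits
- The more "peaked" or concentrated a distribution, the lower its entropy

Entropies:
  H(A) = 2.2200 bits
  H(B) = 2.3219 bits
  H(C) = 0.7249 bits

Ranking: B > A > C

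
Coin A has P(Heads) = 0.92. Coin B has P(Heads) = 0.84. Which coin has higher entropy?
B

For binary distributions, entropy is maximized at p=0.5 and decreases as p moves toward 0 or 1.

H(A) = H(0.92) = 0.4022 bits
H(B) = H(0.84) = 0.6343 bits

Distribution B (p=0.84) is closer to uniform (p=0.5), so it has higher entropy.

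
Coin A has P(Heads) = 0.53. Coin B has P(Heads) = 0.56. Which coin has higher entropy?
A

For binary distributions, entropy is maximized at p=0.5 and decreases as p moves toward 0 or 1.

H(A) = H(0.53) = 0.9974 bits
H(B) = H(0.56) = 0.9896 bits

Distribution A (p=0.53) is closer to uniform (p=0.5), so it has higher entropy.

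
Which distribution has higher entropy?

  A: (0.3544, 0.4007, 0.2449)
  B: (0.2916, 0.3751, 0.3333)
B

Both distributions are close to uniform, making this a harder comparison.

H(A) = 1.5561 bits
H(B) = 1.5774 bits

The distribution closer to uniform has higher entropy.
Answer: B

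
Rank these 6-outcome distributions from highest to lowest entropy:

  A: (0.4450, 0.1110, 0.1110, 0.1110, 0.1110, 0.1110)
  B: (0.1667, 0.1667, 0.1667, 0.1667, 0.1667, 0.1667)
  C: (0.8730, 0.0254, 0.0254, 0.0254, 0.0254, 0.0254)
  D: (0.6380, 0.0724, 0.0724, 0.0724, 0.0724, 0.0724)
B > A > D > C

Key insight: Entropy is maximized by uniform distributions and minimized by concentrated distributions.

Entropies:
  H(A) = 2.2799 bits
  H(B) = 2.5850 bits
  H(C) = 0.8440 bits
  H(D) = 1.7849 bits

Ranking: B > A > D > C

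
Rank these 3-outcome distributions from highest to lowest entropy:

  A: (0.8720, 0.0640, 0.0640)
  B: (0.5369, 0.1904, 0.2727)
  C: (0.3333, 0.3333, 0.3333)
C > B > A

Key insight: Entropy is maximized by uniform distributions and minimized by concentrated distributions.

- Uniform distributions have maximum entropy log₂(3) = 1.5850 bits
- The more "peaked" or concentrated a distribution, the lower its entropy

Entropies:
  H(A) = 0.6799 bits
  H(B) = 1.4486 bits
  H(C) = 1.5850 bits

Ranking: C > B > A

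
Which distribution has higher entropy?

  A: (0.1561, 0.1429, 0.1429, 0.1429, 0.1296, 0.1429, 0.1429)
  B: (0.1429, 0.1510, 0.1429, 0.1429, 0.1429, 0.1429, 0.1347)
B

Both distributions are close to uniform, making this a harder comparison.

H(A) = 2.8056 bits
H(B) = 2.8067 bits

The distribution closer to uniform has higher entropy.
Answer: B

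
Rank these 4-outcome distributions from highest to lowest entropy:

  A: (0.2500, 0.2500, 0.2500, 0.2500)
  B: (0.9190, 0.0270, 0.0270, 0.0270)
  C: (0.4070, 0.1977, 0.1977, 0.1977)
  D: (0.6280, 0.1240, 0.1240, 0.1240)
A > C > D > B

Key insight: Entropy is maximized by uniform distributions and minimized by concentrated distributions.

Entropies:
  H(A) = 2.0000 bits
  H(B) = 0.5341 bits
  H(C) = 1.9148 bits
  H(D) = 1.5418 bits

Ranking: A > C > D > B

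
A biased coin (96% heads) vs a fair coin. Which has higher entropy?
Fair coin

The fair coin is uniform (p=0.5), maximizing binary entropy at 1 bit. The biased coin has H(0.96) ≈ 0.242 bits — its outcome is more predictable, so its entropy is lower.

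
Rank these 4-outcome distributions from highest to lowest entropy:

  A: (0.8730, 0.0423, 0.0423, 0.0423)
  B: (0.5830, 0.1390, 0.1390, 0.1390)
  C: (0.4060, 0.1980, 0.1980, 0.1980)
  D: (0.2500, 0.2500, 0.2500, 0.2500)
D > C > B > A

Key insight: Entropy is maximized by uniform distributions and minimized by concentrated distributions.

Entropies:
  H(A) = 0.7504 bits
  H(B) = 1.6410 bits
  H(C) = 1.9158 bits
  H(D) = 2.0000 bits

Ranking: D > C > B > A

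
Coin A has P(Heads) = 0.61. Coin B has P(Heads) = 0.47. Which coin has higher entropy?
B

For binary distributions, entropy is maximized at p=0.5 and decreases as p moves toward 0 or 1.

H(A) = H(0.61) = 0.9648 bits
H(B) = H(0.47) = 0.9974 bits

Distribution B (p=0.47) is closer to uniform (p=0.5), so it has higher entropy.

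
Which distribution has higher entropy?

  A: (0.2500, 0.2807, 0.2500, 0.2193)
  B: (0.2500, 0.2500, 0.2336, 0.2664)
B

Both distributions are close to uniform, making this a harder comparison.

H(A) = 1.9945 bits
H(B) = 1.9984 bits

The distribution closer to uniform has higher entropy.
Answer: B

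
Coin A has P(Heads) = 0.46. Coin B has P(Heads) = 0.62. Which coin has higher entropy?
A

For binary distributions, entropy is maximized at p=0.5 and decreases as p moves toward 0 or 1.

H(A) = H(0.46) = 0.9954 bits
H(B) = H(0.62) = 0.9580 bits

Distribution A (p=0.46) is closer to uniform (p=0.5), so it has higher entropy.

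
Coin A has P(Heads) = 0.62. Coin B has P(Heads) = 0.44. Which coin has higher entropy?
B

For binary distributions, entropy is maximized at p=0.5 and decreases as p moves toward 0 or 1.

H(A) = H(0.62) = 0.9580 bits
H(B) = H(0.44) = 0.9896 bits

Distribution B (p=0.44) is closer to uniform (p=0.5), so it has higher entropy.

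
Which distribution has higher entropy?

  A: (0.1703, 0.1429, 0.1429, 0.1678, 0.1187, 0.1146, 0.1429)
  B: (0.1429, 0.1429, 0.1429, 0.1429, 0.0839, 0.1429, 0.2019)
A

Both distributions are close to uniform, making this a harder comparison.

H(A) = 2.7933 bits
H(B) = 2.7711 bits

The distribution closer to uniform has higher entropy.
Answer: A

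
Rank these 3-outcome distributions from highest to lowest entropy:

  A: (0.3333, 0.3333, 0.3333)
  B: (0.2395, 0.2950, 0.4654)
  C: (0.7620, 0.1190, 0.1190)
A > B > C

Key insight: Entropy is maximized by uniform distributions and minimized by concentrated distributions.

- Uniform distributions have maximum entropy log₂(3) = 1.5850 bits
- The more "peaked" or concentrated a distribution, the lower its entropy

Entropies:
  H(A) = 1.5850 bits
  H(B) = 1.5270 bits
  H(C) = 1.0297 bits

Ranking: A > B > C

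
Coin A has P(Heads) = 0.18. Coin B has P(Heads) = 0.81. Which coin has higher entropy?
B

For binary distributions, entropy is maximized at p=0.5 and decreases as p moves toward 0 or 1.

H(A) = H(0.18) = 0.6801 bits
H(B) = H(0.81) = 0.7015 bits

Distribution B (p=0.81) is closer to uniform (p=0.5), so it has higher entropy.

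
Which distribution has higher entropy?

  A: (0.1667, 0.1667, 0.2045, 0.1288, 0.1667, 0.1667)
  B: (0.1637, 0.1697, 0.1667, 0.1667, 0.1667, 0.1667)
B

Both distributions are close to uniform, making this a harder comparison.

H(A) = 2.5724 bits
H(B) = 2.5849 bits

The distribution closer to uniform has higher entropy.
Answer: B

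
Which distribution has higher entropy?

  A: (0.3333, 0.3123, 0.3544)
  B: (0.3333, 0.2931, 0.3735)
A

Both distributions are close to uniform, making this a harder comparison.

H(A) = 1.5830 bits
H(B) = 1.5780 bits

The distribution closer to uniform has higher entropy.
Answer: A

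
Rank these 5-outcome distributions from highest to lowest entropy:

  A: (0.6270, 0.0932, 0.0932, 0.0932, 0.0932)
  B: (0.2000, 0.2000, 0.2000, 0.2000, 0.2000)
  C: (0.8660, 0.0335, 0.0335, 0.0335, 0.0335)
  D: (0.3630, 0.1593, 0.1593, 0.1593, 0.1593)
B > D > A > C

Key insight: Entropy is maximized by uniform distributions and minimized by concentrated distributions.

Entropies:
  H(A) = 1.6989 bits
  H(B) = 2.3219 bits
  H(C) = 0.8363 bits
  H(D) = 2.2191 bits

Ranking: B > D > A > C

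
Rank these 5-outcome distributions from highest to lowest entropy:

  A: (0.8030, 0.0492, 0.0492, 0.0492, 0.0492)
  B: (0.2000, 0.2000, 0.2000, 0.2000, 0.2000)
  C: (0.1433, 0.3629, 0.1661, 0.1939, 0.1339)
B > C > A

Key insight: Entropy is maximized by uniform distributions and minimized by concentrated distributions.

- Uniform distributions have maximum entropy log₂(5) = 2.3219 bits
- The more "peaked" or concentrated a distribution, the lower its entropy

Entropies:
  H(A) = 1.1099 bits
  H(B) = 2.3219 bits
  H(C) = 2.2098 bits

Ranking: B > C > A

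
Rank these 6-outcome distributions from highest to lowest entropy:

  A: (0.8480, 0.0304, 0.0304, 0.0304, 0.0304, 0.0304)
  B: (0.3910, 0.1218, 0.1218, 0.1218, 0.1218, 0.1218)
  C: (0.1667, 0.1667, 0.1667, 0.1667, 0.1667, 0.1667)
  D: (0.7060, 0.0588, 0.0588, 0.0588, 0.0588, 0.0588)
C > B > D > A

Key insight: Entropy is maximized by uniform distributions and minimized by concentrated distributions.

Entropies:
  H(A) = 0.9678 bits
  H(B) = 2.3795 bits
  H(C) = 2.5850 bits
  H(D) = 1.5565 bits

Ranking: C > B > D > A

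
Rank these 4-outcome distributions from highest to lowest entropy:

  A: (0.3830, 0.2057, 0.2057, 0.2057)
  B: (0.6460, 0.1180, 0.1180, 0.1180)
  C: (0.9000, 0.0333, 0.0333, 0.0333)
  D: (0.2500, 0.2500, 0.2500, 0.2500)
D > A > B > C

Key insight: Entropy is maximized by uniform distributions and minimized by concentrated distributions.

Entropies:
  H(A) = 1.9381 bits
  H(B) = 1.4987 bits
  H(C) = 0.6275 bits
  H(D) = 2.0000 bits

Ranking: D > A > B > C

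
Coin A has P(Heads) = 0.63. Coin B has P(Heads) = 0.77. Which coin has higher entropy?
A

For binary distributions, entropy is maximized at p=0.5 and decreases as p moves toward 0 or 1.

H(A) = H(0.63) = 0.9507 bits
H(B) = H(0.77) = 0.7780 bits

Distribution A (p=0.63) is closer to uniform (p=0.5), so it has higher entropy.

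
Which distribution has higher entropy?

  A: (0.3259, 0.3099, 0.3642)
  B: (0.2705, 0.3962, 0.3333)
A

Both distributions are close to uniform, making this a harder comparison.

H(A) = 1.5816 bits
H(B) = 1.5677 bits

The distribution closer to uniform has higher entropy.
Answer: A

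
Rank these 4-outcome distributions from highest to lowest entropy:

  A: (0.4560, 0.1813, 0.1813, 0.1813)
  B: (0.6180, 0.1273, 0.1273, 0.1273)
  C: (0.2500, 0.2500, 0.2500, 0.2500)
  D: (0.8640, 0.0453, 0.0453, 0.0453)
C > A > B > D

Key insight: Entropy is maximized by uniform distributions and minimized by concentrated distributions.

Entropies:
  H(A) = 1.8566 bits
  H(B) = 1.5649 bits
  H(C) = 2.0000 bits
  H(D) = 0.7892 bits

Ranking: C > A > B > D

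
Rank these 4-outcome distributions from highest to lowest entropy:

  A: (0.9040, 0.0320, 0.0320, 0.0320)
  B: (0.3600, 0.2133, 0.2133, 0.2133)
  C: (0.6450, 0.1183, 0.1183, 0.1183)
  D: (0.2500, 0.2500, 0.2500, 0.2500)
D > B > C > A

Key insight: Entropy is maximized by uniform distributions and minimized by concentrated distributions.

Entropies:
  H(A) = 0.6083 bits
  H(B) = 1.9571 bits
  H(C) = 1.5011 bits
  H(D) = 2.0000 bits

Ranking: D > B > C > A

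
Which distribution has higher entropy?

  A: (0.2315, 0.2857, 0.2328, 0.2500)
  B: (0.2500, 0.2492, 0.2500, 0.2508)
B

Both distributions are close to uniform, making this a harder comparison.

H(A) = 1.9946 bits
H(B) = 2.0000 bits

The distribution closer to uniform has higher entropy.
Answer: B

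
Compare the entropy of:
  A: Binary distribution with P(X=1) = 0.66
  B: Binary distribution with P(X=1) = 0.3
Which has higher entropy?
A

For binary distributions, entropy is maximized at p=0.5 and decreases as p moves toward 0 or 1.

H(A) = H(0.66) = 0.9248 bits
H(B) = H(0.3) = 0.8813 bits

Distribution A (p=0.66) is closer to uniform (p=0.5), so it has higher entropy.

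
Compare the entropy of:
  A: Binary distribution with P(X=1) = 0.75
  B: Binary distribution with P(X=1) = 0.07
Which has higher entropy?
A

For binary distributions, entropy is maximized at p=0.5 and decreases as p moves toward 0 or 1.

H(A) = H(0.75) = 0.8113 bits
H(B) = H(0.07) = 0.3659 bits

Distribution A (p=0.75) is closer to uniform (p=0.5), so it has higher entropy.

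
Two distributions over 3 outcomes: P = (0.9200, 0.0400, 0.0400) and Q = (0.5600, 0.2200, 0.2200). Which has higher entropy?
Q

P is highly concentrated on one outcome (92%), making it nearly deterministic. Q spreads its mass more evenly (max 56%). The more spread-out distribution has higher entropy: H(P) ≈ 0.482 bits, H(Q) ≈ 1.430 bits.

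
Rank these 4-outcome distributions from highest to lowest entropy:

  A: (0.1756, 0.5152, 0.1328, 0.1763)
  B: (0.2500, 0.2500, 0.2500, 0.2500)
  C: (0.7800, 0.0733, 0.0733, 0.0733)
B > A > C

Key insight: Entropy is maximized by uniform distributions and minimized by concentrated distributions.

- Uniform distributions have maximum entropy log₂(4) = 2.0000 bits
- The more "peaked" or concentrated a distribution, the lower its entropy

Entropies:
  H(A) = 1.7620 bits
  H(B) = 2.0000 bits
  H(C) = 1.1089 bits

Ranking: B > A > C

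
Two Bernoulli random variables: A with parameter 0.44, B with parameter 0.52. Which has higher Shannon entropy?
B

For binary distributions, entropy is maximized at p=0.5 and decreases as p moves toward 0 or 1.

H(A) = H(0.44) = 0.9896 bits
H(B) = H(0.52) = 0.9988 bits

Distribution B (p=0.52) is closer to uniform (p=0.5), so it has higher entropy.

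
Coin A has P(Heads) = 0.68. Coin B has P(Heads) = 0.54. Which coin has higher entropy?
B

For binary distributions, entropy is maximized at p=0.5 and decreases as p moves toward 0 or 1.

H(A) = H(0.68) = 0.9044 bits
H(B) = H(0.54) = 0.9954 bits

Distribution B (p=0.54) is closer to uniform (p=0.5), so it has higher entropy.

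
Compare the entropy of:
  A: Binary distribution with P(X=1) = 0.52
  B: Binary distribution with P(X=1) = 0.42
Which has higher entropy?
A

For binary distributions, entropy is maximized at p=0.5 and decreases as p moves toward 0 or 1.

H(A) = H(0.52) = 0.9988 bits
H(B) = H(0.42) = 0.9815 bits

Distribution A (p=0.52) is closer to uniform (p=0.5), so it has higher entropy.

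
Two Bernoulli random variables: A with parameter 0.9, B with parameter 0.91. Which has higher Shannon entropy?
A

For binary distributions, entropy is maximized at p=0.5 and decreases as p moves toward 0 or 1.

H(A) = H(0.9) = 0.4690 bits
H(B) = H(0.91) = 0.4365 bits

Distribution A (p=0.9) is closer to uniform (p=0.5), so it has higher entropy.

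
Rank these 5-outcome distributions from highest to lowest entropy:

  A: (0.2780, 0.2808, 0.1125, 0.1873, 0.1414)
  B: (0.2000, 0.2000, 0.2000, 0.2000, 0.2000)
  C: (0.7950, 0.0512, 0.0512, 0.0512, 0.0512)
B > A > C

Key insight: Entropy is maximized by uniform distributions and minimized by concentrated distributions.

- Uniform distributions have maximum entropy log₂(5) = 2.3219 bits
- The more "peaked" or concentrated a distribution, the lower its entropy

Entropies:
  H(A) = 2.2342 bits
  H(B) = 2.3219 bits
  H(C) = 1.1418 bits

Ranking: B > A > C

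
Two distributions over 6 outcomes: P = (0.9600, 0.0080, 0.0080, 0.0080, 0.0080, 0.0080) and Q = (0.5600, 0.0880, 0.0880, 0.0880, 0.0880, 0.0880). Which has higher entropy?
Q

P is highly concentrated on one outcome (96%), making it nearly deterministic. Q spreads its mass more evenly (max 56%). The more spread-out distribution has higher entropy: H(P) ≈ 0.335 bits, H(Q) ≈ 2.011 bits.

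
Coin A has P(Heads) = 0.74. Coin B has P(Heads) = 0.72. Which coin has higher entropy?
B

For binary distributions, entropy is maximized at p=0.5 and decreases as p moves toward 0 or 1.

H(A) = H(0.74) = 0.8267 bits
H(B) = H(0.72) = 0.8555 bits

Distribution B (p=0.72) is closer to uniform (p=0.5), so it has higher entropy.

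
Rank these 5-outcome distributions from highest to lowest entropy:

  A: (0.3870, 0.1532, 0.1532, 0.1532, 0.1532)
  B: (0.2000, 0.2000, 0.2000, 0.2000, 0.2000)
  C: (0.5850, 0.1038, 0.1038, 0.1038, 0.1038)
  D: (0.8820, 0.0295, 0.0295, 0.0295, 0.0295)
B > A > C > D

Key insight: Entropy is maximized by uniform distributions and minimized by concentrated distributions.

Entropies:
  H(A) = 2.1888 bits
  H(B) = 2.3219 bits
  H(C) = 1.8091 bits
  H(D) = 0.7596 bits

Ranking: B > A > C > D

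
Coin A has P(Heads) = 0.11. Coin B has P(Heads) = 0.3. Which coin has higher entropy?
B

For binary distributions, entropy is maximized at p=0.5 and decreases as p moves toward 0 or 1.

H(A) = H(0.11) = 0.4999 bits
H(B) = H(0.3) = 0.8813 bits

Distribution B (p=0.3) is closer to uniform (p=0.5), so it has higher entropy.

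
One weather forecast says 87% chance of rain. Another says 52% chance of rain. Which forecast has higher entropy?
52% forecast

Treat each forecast as a Bernoulli distribution. Binary entropy is maximized at p=0.5 and falls off symmetrically toward 0 or 1. The 52% forecast is closer to 50%, so it is more uncertain. H(87%) ≈ 0.557 bits, H(52%) ≈ 0.999 bits.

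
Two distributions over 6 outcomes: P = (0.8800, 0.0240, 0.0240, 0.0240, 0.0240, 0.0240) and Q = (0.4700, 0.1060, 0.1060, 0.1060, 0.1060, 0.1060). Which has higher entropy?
Q

P is highly concentrated on one outcome (88%), making it nearly deterministic. Q spreads its mass more evenly (max 47%). The more spread-out distribution has higher entropy: H(P) ≈ 0.808 bits, H(Q) ≈ 2.228 bits.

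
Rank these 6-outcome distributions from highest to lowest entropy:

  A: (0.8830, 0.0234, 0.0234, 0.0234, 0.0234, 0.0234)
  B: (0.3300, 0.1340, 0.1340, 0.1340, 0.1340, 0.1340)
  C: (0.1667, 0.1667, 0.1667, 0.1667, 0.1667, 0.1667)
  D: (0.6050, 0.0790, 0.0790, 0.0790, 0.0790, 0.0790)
C > B > D > A

Key insight: Entropy is maximized by uniform distributions and minimized by concentrated distributions.

Entropies:
  H(A) = 0.7923 bits
  H(B) = 2.4706 bits
  H(C) = 2.5850 bits
  H(D) = 1.8851 bits

Ranking: C > B > D > A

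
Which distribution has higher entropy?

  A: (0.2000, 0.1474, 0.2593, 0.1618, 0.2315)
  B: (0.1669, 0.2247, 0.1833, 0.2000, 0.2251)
B

Both distributions are close to uniform, making this a harder comparison.

H(A) = 2.2903 bits
H(B) = 2.3124 bits

The distribution closer to uniform has higher entropy.
Answer: B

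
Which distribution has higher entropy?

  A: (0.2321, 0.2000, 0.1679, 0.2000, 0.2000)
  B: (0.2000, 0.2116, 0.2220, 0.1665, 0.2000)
B

Both distributions are close to uniform, making this a harder comparison.

H(A) = 2.3144 bits
H(B) = 2.3155 bits

The distribution closer to uniform has higher entropy.
Answer: B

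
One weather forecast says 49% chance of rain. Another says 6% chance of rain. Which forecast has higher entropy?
49% forecast

Treat each forecast as a Bernoulli distribution. Binary entropy is maximized at p=0.5 and falls off symmetrically toward 0 or 1. The 49% forecast is closer to 50%, so it is more uncertain. H(49%) ≈ 1.000 bits, H(6%) ≈ 0.327 bits.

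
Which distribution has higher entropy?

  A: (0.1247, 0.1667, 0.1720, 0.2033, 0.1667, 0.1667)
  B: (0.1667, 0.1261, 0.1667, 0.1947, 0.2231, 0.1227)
A

Both distributions are close to uniform, making this a harder comparison.

H(A) = 2.5711 bits
H(B) = 2.5523 bits

The distribution closer to uniform has higher entropy.
Answer: A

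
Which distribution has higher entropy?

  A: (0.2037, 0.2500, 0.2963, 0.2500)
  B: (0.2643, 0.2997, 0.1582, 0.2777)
A

Both distributions are close to uniform, making this a harder comparison.

H(A) = 1.9875 bits
H(B) = 1.9626 bits

The distribution closer to uniform has higher entropy.
Answer: A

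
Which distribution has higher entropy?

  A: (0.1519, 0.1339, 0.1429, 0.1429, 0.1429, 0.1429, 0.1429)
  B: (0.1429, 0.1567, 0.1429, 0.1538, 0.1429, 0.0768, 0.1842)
A

Both distributions are close to uniform, making this a harder comparison.

H(A) = 2.8065 bits
H(B) = 2.7714 bits

The distribution closer to uniform has higher entropy.
Answer: A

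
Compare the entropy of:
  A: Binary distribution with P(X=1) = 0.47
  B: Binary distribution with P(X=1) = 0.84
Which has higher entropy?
A

For binary distributions, entropy is maximized at p=0.5 and decreases as p moves toward 0 or 1.

H(A) = H(0.47) = 0.9974 bits
H(B) = H(0.84) = 0.6343 bits

Distribution A (p=0.47) is closer to uniform (p=0.5), so it has higher entropy.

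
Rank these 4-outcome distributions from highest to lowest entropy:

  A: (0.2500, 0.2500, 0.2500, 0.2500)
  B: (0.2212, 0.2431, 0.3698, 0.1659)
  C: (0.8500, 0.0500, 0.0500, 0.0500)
A > B > C

Key insight: Entropy is maximized by uniform distributions and minimized by concentrated distributions.

- Uniform distributions have maximum entropy log₂(4) = 2.0000 bits
- The more "peaked" or concentrated a distribution, the lower its entropy

Entropies:
  H(A) = 2.0000 bits
  H(B) = 1.9381 bits
  H(C) = 0.8476 bits

Ranking: A > B > C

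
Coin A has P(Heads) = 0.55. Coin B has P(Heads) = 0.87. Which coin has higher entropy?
A

For binary distributions, entropy is maximized at p=0.5 and decreases as p moves toward 0 or 1.

H(A) = H(0.55) = 0.9928 bits
H(B) = H(0.87) = 0.5574 bits

Distribution A (p=0.55) is closer to uniform (p=0.5), so it has higher entropy.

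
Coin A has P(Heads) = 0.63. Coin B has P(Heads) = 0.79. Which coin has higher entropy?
A

For binary distributions, entropy is maximized at p=0.5 and decreases as p moves toward 0 or 1.

H(A) = H(0.63) = 0.9507 bits
H(B) = H(0.79) = 0.7415 bits

Distribution A (p=0.63) is closer to uniform (p=0.5), so it has higher entropy.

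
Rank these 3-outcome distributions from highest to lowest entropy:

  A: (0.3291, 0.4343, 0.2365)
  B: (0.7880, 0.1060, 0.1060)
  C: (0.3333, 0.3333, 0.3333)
C > A > B

Key insight: Entropy is maximized by uniform distributions and minimized by concentrated distributions.

- Uniform distributions have maximum entropy log₂(3) = 1.5850 bits
- The more "peaked" or concentrated a distribution, the lower its entropy

Entropies:
  H(A) = 1.5422 bits
  H(B) = 0.9573 bits
  H(C) = 1.5850 bits

Ranking: C > A > B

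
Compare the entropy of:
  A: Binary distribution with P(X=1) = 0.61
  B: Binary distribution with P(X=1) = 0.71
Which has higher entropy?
A

For binary distributions, entropy is maximized at p=0.5 and decreases as p moves toward 0 or 1.

H(A) = H(0.61) = 0.9648 bits
H(B) = H(0.71) = 0.8687 bits

Distribution A (p=0.61) is closer to uniform (p=0.5), so it has higher entropy.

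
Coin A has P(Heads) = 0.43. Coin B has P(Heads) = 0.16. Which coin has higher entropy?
A

For binary distributions, entropy is maximized at p=0.5 and decreases as p moves toward 0 or 1.

H(A) = H(0.43) = 0.9858 bits
H(B) = H(0.16) = 0.6343 bits

Distribution A (p=0.43) is closer to uniform (p=0.5), so it has higher entropy.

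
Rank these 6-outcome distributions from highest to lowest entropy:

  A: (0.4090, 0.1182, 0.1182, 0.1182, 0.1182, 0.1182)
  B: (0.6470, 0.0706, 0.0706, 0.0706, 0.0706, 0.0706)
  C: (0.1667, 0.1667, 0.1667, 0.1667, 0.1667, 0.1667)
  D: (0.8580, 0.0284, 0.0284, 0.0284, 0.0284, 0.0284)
C > A > B > D

Key insight: Entropy is maximized by uniform distributions and minimized by concentrated distributions.

Entropies:
  H(A) = 2.3482 bits
  H(B) = 1.7564 bits
  H(C) = 2.5850 bits
  H(D) = 0.9192 bits

Ranking: C > A > B > D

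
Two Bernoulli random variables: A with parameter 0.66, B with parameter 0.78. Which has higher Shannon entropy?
A

For binary distributions, entropy is maximized at p=0.5 and decreases as p moves toward 0 or 1.

H(A) = H(0.66) = 0.9248 bits
H(B) = H(0.78) = 0.7602 bits

Distribution A (p=0.66) is closer to uniform (p=0.5), so it has higher entropy.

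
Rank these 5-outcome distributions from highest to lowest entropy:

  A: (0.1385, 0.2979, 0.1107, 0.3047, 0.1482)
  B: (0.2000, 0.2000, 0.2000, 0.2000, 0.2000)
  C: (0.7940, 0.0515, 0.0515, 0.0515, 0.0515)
B > A > C

Key insight: Entropy is maximized by uniform distributions and minimized by concentrated distributions.

- Uniform distributions have maximum entropy log₂(5) = 2.3219 bits
- The more "peaked" or concentrated a distribution, the lower its entropy

Entropies:
  H(A) = 2.1975 bits
  H(B) = 2.3219 bits
  H(C) = 1.1458 bits

Ranking: B > A > C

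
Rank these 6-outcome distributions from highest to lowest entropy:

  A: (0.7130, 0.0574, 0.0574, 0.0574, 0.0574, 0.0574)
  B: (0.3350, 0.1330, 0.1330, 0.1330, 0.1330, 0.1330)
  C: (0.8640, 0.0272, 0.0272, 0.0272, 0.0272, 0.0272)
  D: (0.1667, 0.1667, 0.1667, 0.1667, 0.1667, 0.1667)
D > B > A > C

Key insight: Entropy is maximized by uniform distributions and minimized by concentrated distributions.

Entropies:
  H(A) = 1.5312 bits
  H(B) = 2.4640 bits
  H(C) = 0.8894 bits
  H(D) = 2.5850 bits

Ranking: D > B > A > C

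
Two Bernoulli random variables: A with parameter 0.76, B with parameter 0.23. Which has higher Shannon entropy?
A

For binary distributions, entropy is maximized at p=0.5 and decreases as p moves toward 0 or 1.

H(A) = H(0.76) = 0.7950 bits
H(B) = H(0.23) = 0.7780 bits

Distribution A (p=0.76) is closer to uniform (p=0.5), so it has higher entropy.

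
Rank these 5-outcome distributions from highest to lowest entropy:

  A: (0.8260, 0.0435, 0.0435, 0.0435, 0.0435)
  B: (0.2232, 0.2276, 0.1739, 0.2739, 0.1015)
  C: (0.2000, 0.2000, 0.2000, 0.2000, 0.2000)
C > B > A

Key insight: Entropy is maximized by uniform distributions and minimized by concentrated distributions.

- Uniform distributions have maximum entropy log₂(5) = 2.3219 bits
- The more "peaked" or concentrated a distribution, the lower its entropy

Entropies:
  H(A) = 1.0148 bits
  H(B) = 2.2544 bits
  H(C) = 2.3219 bits

Ranking: C > B > A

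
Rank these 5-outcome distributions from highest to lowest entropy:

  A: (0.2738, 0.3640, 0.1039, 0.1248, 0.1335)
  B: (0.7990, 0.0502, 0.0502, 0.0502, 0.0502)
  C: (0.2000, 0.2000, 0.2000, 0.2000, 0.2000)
C > A > B

Key insight: Entropy is maximized by uniform distributions and minimized by concentrated distributions.

- Uniform distributions have maximum entropy log₂(5) = 2.3219 bits
- The more "peaked" or concentrated a distribution, the lower its entropy

Entropies:
  H(A) = 2.1443 bits
  H(B) = 1.1259 bits
  H(C) = 2.3219 bits

Ranking: C > A > B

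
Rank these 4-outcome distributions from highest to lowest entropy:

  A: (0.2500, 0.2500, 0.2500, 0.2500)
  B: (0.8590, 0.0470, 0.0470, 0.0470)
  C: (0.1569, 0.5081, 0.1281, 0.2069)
A > C > B

Key insight: Entropy is maximized by uniform distributions and minimized by concentrated distributions.

- Uniform distributions have maximum entropy log₂(4) = 2.0000 bits
- The more "peaked" or concentrated a distribution, the lower its entropy

Entropies:
  H(A) = 2.0000 bits
  H(B) = 0.8103 bits
  H(C) = 1.7656 bits

Ranking: A > C > B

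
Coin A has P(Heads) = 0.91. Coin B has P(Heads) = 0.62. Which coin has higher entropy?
B

For binary distributions, entropy is maximized at p=0.5 and decreases as p moves toward 0 or 1.

H(A) = H(0.91) = 0.4365 bits
H(B) = H(0.62) = 0.9580 bits

Distribution B (p=0.62) is closer to uniform (p=0.5), so it has higher entropy.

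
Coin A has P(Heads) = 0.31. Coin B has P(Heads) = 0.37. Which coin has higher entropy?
B

For binary distributions, entropy is maximized at p=0.5 and decreases as p moves toward 0 or 1.

H(A) = H(0.31) = 0.8932 bits
H(B) = H(0.37) = 0.9507 bits

Distribution B (p=0.37) is closer to uniform (p=0.5), so it has higher entropy.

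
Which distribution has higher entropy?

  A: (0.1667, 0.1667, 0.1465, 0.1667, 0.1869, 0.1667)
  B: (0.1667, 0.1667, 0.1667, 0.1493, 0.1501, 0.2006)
A

Both distributions are close to uniform, making this a harder comparison.

H(A) = 2.5814 bits
H(B) = 2.5777 bits

The distribution closer to uniform has higher entropy.
Answer: A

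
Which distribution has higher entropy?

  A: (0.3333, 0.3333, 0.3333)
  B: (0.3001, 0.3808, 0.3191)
A

Both distributions are close to uniform, making this a harder comparison.

H(A) = 1.5850 bits
H(B) = 1.5774 bits

The distribution closer to uniform has higher entropy.
Answer: A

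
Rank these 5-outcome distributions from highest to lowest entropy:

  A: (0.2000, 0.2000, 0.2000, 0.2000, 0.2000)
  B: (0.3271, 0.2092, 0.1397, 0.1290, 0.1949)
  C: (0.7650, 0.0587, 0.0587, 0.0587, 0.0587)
A > B > C

Key insight: Entropy is maximized by uniform distributions and minimized by concentrated distributions.

- Uniform distributions have maximum entropy log₂(5) = 2.3219 bits
- The more "peaked" or concentrated a distribution, the lower its entropy

Entropies:
  H(A) = 2.3219 bits
  H(B) = 2.2372 bits
  H(C) = 1.2566 bits

Ranking: A > B > C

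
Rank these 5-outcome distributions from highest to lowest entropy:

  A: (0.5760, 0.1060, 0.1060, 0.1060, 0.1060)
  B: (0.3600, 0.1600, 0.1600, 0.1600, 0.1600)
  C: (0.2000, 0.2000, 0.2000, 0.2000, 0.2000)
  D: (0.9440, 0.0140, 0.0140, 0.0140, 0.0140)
C > B > A > D

Key insight: Entropy is maximized by uniform distributions and minimized by concentrated distributions.

Entropies:
  H(A) = 1.8313 bits
  H(B) = 2.2227 bits
  H(C) = 2.3219 bits
  H(D) = 0.4234 bits

Ranking: C > B > A > D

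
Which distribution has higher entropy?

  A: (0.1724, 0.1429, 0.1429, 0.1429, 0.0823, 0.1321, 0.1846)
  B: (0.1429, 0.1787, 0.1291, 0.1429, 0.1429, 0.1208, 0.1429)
B

Both distributions are close to uniform, making this a harder comparison.

H(A) = 2.7727 bits
H(B) = 2.7978 bits

The distribution closer to uniform has higher entropy.
Answer: B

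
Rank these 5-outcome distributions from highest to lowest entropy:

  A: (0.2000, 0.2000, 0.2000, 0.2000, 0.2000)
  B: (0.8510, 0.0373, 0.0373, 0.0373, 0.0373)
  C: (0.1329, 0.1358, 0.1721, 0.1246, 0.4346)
A > C > B

Key insight: Entropy is maximized by uniform distributions and minimized by concentrated distributions.

- Uniform distributions have maximum entropy log₂(5) = 2.3219 bits
- The more "peaked" or concentrated a distribution, the lower its entropy

Entropies:
  H(A) = 2.3219 bits
  H(B) = 0.9053 bits
  H(C) = 2.1118 bits

Ranking: A > C > B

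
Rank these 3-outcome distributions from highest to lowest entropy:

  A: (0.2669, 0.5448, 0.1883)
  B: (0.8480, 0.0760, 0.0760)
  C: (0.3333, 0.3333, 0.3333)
C > A > B

Key insight: Entropy is maximized by uniform distributions and minimized by concentrated distributions.

- Uniform distributions have maximum entropy log₂(3) = 1.5850 bits
- The more "peaked" or concentrated a distribution, the lower its entropy

Entropies:
  H(A) = 1.4395 bits
  H(B) = 0.7668 bits
  H(C) = 1.5850 bits

Ranking: C > A > B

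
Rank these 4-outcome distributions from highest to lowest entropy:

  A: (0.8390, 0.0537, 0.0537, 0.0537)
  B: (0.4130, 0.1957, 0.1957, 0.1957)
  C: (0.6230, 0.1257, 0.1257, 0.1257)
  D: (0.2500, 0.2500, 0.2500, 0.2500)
D > B > C > A

Key insight: Entropy is maximized by uniform distributions and minimized by concentrated distributions.

Entropies:
  H(A) = 0.8919 bits
  H(B) = 1.9084 bits
  H(C) = 1.5534 bits
  H(D) = 2.0000 bits

Ranking: D > B > C > A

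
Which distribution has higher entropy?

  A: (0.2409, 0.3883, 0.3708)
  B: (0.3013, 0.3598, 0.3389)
B

Both distributions are close to uniform, making this a harder comparison.

H(A) = 1.5554 bits
H(B) = 1.5811 bits

The distribution closer to uniform has higher entropy.
Answer: B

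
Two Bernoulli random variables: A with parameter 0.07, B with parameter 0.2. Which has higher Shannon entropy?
B

For binary distributions, entropy is maximized at p=0.5 and decreases as p moves toward 0 or 1.

H(A) = H(0.07) = 0.3659 bits
H(B) = H(0.2) = 0.7219 bits

Distribution B (p=0.2) is closer to uniform (p=0.5), so it has higher entropy.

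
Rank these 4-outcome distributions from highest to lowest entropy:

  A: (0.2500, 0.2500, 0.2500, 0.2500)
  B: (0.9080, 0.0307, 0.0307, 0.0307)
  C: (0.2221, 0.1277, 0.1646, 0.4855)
A > C > B

Key insight: Entropy is maximized by uniform distributions and minimized by concentrated distributions.

- Uniform distributions have maximum entropy log₂(4) = 2.0000 bits
- The more "peaked" or concentrated a distribution, the lower its entropy

Entropies:
  H(A) = 2.0000 bits
  H(B) = 0.5889 bits
  H(C) = 1.7959 bits

Ranking: A > C > B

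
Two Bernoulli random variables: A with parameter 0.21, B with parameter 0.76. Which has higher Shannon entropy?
B

For binary distributions, entropy is maximized at p=0.5 and decreases as p moves toward 0 or 1.

H(A) = H(0.21) = 0.7415 bits
H(B) = H(0.76) = 0.7950 bits

Distribution B (p=0.76) is closer to uniform (p=0.5), so it has higher entropy.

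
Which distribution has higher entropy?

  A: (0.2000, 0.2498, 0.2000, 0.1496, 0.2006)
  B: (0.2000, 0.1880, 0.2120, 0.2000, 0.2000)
B

Both distributions are close to uniform, making this a harder comparison.

H(A) = 2.3036 bits
H(B) = 2.3209 bits

The distribution closer to uniform has higher entropy.
Answer: B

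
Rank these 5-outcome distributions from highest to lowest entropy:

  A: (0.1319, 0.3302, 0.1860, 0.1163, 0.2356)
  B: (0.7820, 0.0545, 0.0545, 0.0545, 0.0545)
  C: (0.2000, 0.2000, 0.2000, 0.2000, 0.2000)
C > A > B

Key insight: Entropy is maximized by uniform distributions and minimized by concentrated distributions.

- Uniform distributions have maximum entropy log₂(5) = 2.3219 bits
- The more "peaked" or concentrated a distribution, the lower its entropy

Entropies:
  H(A) = 2.2170 bits
  H(B) = 1.1925 bits
  H(C) = 2.3219 bits

Ranking: C > A > B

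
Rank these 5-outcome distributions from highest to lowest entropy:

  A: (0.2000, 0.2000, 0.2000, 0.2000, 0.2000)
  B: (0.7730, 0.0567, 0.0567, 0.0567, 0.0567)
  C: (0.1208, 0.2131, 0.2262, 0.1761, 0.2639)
A > C > B

Key insight: Entropy is maximized by uniform distributions and minimized by concentrated distributions.

- Uniform distributions have maximum entropy log₂(5) = 2.3219 bits
- The more "peaked" or concentrated a distribution, the lower its entropy

Entropies:
  H(A) = 2.3219 bits
  H(B) = 1.2267 bits
  H(C) = 2.2771 bits

Ranking: A > C > B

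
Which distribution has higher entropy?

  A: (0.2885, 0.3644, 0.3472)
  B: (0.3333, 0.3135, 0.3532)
B

Both distributions are close to uniform, making this a harder comparison.

H(A) = 1.5780 bits
H(B) = 1.5833 bits

The distribution closer to uniform has higher entropy.
Answer: B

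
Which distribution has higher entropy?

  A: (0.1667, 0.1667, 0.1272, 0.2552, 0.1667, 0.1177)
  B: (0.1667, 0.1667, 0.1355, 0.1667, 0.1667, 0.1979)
B

Both distributions are close to uniform, making this a harder comparison.

H(A) = 2.5369 bits
H(B) = 2.5765 bits

The distribution closer to uniform has higher entropy.
Answer: B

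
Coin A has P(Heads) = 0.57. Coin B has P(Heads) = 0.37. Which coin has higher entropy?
A

For binary distributions, entropy is maximized at p=0.5 and decreases as p moves toward 0 or 1.

H(A) = H(0.57) = 0.9858 bits
H(B) = H(0.37) = 0.9507 bits

Distribution A (p=0.57) is closer to uniform (p=0.5), so it has higher entropy.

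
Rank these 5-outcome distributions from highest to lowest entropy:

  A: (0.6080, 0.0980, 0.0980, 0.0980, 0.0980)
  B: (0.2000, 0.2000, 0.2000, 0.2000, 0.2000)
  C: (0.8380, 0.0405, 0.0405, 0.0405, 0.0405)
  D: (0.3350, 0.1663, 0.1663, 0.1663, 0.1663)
B > D > A > C

Key insight: Entropy is maximized by uniform distributions and minimized by concentrated distributions.

Entropies:
  H(A) = 1.7501 bits
  H(B) = 2.3219 bits
  H(C) = 0.9631 bits
  H(D) = 2.2500 bits

Ranking: B > D > A > C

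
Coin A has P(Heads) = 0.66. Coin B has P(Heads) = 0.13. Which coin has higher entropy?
A

For binary distributions, entropy is maximized at p=0.5 and decreases as p moves toward 0 or 1.

H(A) = H(0.66) = 0.9248 bits
H(B) = H(0.13) = 0.5574 bits

Distribution A (p=0.66) is closer to uniform (p=0.5), so it has higher entropy.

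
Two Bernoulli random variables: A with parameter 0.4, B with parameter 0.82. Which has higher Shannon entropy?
A

For binary distributions, entropy is maximized at p=0.5 and decreases as p moves toward 0 or 1.

H(A) = H(0.4) = 0.9710 bits
H(B) = H(0.82) = 0.6801 bits

Distribution A (p=0.4) is closer to uniform (p=0.5), so it has higher entropy.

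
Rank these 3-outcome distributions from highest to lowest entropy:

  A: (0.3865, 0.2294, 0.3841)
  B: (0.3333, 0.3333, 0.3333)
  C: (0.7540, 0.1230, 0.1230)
B > A > C

Key insight: Entropy is maximized by uniform distributions and minimized by concentrated distributions.

- Uniform distributions have maximum entropy log₂(3) = 1.5850 bits
- The more "peaked" or concentrated a distribution, the lower its entropy

Entropies:
  H(A) = 1.5476 bits
  H(B) = 1.5850 bits
  H(C) = 1.0509 bits

Ranking: B > A > C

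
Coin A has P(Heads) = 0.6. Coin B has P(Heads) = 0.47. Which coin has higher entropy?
B

For binary distributions, entropy is maximized at p=0.5 and decreases as p moves toward 0 or 1.

H(A) = H(0.6) = 0.9710 bits
H(B) = H(0.47) = 0.9974 bits

Distribution B (p=0.47) is closer to uniform (p=0.5), so it has higher entropy.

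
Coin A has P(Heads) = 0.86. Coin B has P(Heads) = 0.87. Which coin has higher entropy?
A

For binary distributions, entropy is maximized at p=0.5 and decreases as p moves toward 0 or 1.

H(A) = H(0.86) = 0.5842 bits
H(B) = H(0.87) = 0.5574 bits

Distribution A (p=0.86) is closer to uniform (p=0.5), so it has higher entropy.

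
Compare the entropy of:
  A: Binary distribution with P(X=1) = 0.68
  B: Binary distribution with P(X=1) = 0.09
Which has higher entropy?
A

For binary distributions, entropy is maximized at p=0.5 and decreases as p moves toward 0 or 1.

H(A) = H(0.68) = 0.9044 bits
H(B) = H(0.09) = 0.4365 bits

Distribution A (p=0.68) is closer to uniform (p=0.5), so it has higher entropy.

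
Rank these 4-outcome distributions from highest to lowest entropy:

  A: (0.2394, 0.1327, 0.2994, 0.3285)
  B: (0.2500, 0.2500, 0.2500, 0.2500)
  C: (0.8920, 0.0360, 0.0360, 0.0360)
B > A > C

Key insight: Entropy is maximized by uniform distributions and minimized by concentrated distributions.

- Uniform distributions have maximum entropy log₂(4) = 2.0000 bits
- The more "peaked" or concentrated a distribution, the lower its entropy

Entropies:
  H(A) = 1.9289 bits
  H(B) = 2.0000 bits
  H(C) = 0.6650 bits

Ranking: B > A > C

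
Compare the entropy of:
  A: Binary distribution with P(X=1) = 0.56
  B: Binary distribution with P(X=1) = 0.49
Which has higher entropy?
B

For binary distributions, entropy is maximized at p=0.5 and decreases as p moves toward 0 or 1.

H(A) = H(0.56) = 0.9896 bits
H(B) = H(0.49) = 0.9997 bits

Distribution B (p=0.49) is closer to uniform (p=0.5), so it has higher entropy.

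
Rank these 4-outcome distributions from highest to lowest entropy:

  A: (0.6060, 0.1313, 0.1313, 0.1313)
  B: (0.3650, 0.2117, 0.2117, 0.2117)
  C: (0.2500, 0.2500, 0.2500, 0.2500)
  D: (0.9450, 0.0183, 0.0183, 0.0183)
C > B > A > D

Key insight: Entropy is maximized by uniform distributions and minimized by concentrated distributions.

Entropies:
  H(A) = 1.5918 bits
  H(B) = 1.9532 bits
  H(C) = 2.0000 bits
  H(D) = 0.3944 bits

Ranking: C > B > A > D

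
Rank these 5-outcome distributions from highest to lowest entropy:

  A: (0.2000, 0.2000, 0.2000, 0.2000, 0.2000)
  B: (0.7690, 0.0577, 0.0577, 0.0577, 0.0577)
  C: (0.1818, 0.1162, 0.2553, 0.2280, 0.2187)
A > C > B

Key insight: Entropy is maximized by uniform distributions and minimized by concentrated distributions.

- Uniform distributions have maximum entropy log₂(5) = 2.3219 bits
- The more "peaked" or concentrated a distribution, the lower its entropy

Entropies:
  H(A) = 2.3219 bits
  H(B) = 1.2418 bits
  H(C) = 2.2768 bits

Ranking: A > C > B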